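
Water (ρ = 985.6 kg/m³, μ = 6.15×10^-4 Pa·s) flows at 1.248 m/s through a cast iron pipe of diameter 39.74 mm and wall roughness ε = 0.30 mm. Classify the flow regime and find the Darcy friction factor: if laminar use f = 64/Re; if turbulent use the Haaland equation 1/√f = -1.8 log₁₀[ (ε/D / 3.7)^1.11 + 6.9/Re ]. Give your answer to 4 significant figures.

Re = ρVD/μ = 985.6·1.248·0.03974/0.000615 = 7.948e+04.
Re > 4000 → turbulent. ε/D = 0.0003/0.03974 = 0.00755; Haaland: 1/√f = -1.8 log₁₀[0.00103 + 8.68e-05] = 5.312, so f = 0.03544.

f ≈ 0.03544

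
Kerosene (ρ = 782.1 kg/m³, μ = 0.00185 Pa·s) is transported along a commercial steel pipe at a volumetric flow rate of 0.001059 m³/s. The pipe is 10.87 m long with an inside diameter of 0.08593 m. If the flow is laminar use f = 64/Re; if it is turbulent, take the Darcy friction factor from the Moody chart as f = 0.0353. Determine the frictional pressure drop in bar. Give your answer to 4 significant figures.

ΔP ≈ 5.823×10^-4 bar

Cross-sectional area A = πD²/4 = π(0.08593)²/4 = 0.005799 m²; mean velocity V = Q/A = 0.001059/0.005799 = 0.1826 m/s.
Reynolds number Re = ρVD/μ = 782.1 · 0.1826 · 0.08593 / 0.00185 = 6634.
Re > 4000 → turbulent; use the Moody-chart value f = 0.0353.
Darcy-Weisbach: ΔP = f(L/D)(ρV²/2) = 0.0353·(10.87/0.08593)·(782.1·0.1826²/2) = 0.0353·126.5·13.04 = 58.23 Pa.
ΔP = 58.23 Pa = 5.823×10^-4 bar.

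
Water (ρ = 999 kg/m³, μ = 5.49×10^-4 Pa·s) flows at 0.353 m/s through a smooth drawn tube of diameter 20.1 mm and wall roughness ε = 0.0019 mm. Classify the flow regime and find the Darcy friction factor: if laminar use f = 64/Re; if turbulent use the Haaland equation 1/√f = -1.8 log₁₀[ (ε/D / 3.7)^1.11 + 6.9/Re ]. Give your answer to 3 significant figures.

Re = ρVD/μ = 999·0.353·0.0201/0.000549 = 1.291e+04.
Re > 4000 → turbulent. ε/D = 1.9e-06/0.0201 = 9.45e-05; Haaland: 1/√f = -1.8 log₁₀[7.98e-06 + 0.000534] = 5.878, so f = 0.02894.

f ≈ 0.0289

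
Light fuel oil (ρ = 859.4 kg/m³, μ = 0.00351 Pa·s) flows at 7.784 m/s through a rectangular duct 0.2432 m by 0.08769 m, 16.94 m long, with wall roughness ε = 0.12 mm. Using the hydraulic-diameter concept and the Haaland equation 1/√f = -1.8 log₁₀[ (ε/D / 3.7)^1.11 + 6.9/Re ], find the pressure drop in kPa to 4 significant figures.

ΔP ≈ 69.83 kPa

Hydraulic diameter D_h = 4A/P = 4·(0.2432·0.08769)/(2·(0.2432+0.08769)) = 0.0853/0.6618 = 0.1289 m.
Re = ρVD_h/μ = 859.4·7.784·0.1289/0.00351 = 2.457e+05.
ε/D_h = 0.00012/0.1289 = 0.000931; Haaland gives 1/√f = -1.8 log₁₀[0.000101+2.81e-05] = 7, so f = 0.02041.
ΔP = f(L/D_h)(ρV²/2) = 0.02041·16.94/0.1289·2.604e+04 = 6.983e+04 Pa.
ΔP = 69.83 kPa.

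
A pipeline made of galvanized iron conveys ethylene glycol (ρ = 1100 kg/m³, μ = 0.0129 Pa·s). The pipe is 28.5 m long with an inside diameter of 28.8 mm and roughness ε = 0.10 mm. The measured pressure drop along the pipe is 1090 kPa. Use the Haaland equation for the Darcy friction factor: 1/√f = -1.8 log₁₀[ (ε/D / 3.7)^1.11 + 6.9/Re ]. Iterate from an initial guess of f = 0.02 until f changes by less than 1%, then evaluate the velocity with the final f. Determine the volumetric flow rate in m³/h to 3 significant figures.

Q ≈ 18.5 m³/h

Rearranging Darcy-Weisbach: V = √(2·ΔP·D/(f·L·ρ)). With ε/D = 0.0001/0.0288 = 0.00347, iterate starting from f = 0.02:
  f = 0.02 → V = √(2·1.09e+06·0.0288/(0.02·28.5·1100)) = 10.01 m/s; Re = ρVD/μ = 2.457e+04; f → 0.03121
  f = 0.03121 → V = 8.01 m/s; Re = 1.967e+04; f → 0.03203
  f = 0.03203 → V = 7.907 m/s; Re = 1.942e+04; f → 0.03208
Converged (Δf/f < 1%). With the final f = 0.03208: V = √(2·1.09e+06·0.0288/(0.03208·28.5·1100)) = 7.901 m/s.
Q = V·A = 7.901·(π/4·0.0288²) = 0.005147 m³/s = 18.5 m³/h.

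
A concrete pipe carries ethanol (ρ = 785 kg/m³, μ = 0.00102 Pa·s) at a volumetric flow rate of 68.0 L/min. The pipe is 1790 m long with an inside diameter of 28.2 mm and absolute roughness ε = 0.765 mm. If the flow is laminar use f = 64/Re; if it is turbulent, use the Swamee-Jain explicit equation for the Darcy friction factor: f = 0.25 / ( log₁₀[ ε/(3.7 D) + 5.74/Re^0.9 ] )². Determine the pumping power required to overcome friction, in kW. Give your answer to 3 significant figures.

P ≈ 5.22 kW

Q = 68.0 L/min = 68.0/60000 = 0.001133 m³/s.
Cross-sectional area A = πD²/4 = π(0.0282)²/4 = 0.0006246 m²; mean velocity V = Q/A = 0.001133/0.0006246 = 1.815 m/s.
Reynolds number Re = ρVD/μ = 785 · 1.815 · 0.0282 / 0.00102 = 3.938e+04.
Re > 4000 → turbulent. Relative roughness ε/D = 0.000765/0.0282 = 0.0271. Swamee-Jain: f = 0.25/(log₁₀[0.0271/3.7 + 5.74/3.938e+04^0.9])² = 0.25/(log₁₀[0.00733 + 0.00042])² = 0.25/(-2.111)² = 0.05612.
Darcy-Weisbach: ΔP = f(L/D)(ρV²/2) = 0.05612·(1790/0.0282)·(785·1.815²/2) = 0.05612·6.348e+04·1292 = 4.604e+06 Pa.
Pumping power P = QΔP = 0.001133·4.604e+06 = 5218 W = 5.22 kW.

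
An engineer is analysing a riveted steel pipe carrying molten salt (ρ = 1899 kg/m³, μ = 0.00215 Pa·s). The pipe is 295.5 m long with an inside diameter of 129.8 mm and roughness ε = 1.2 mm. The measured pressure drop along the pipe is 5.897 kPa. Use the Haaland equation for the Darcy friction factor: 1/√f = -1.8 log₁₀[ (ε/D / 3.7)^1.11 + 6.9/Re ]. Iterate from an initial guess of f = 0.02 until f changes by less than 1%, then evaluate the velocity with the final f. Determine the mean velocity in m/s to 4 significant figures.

Rearranging Darcy-Weisbach: V = √(2·ΔP·D/(f·L·ρ)). With ε/D = 0.0012/0.1298 = 0.00924, iterate starting from f = 0.02:
  f = 0.02 → V = √(2·5897·0.1298/(0.02·295.5·1899)) = 0.3693 m/s; Re = ρVD/μ = 4.234e+04; f → 0.03835
  f = 0.03835 → V = 0.2667 m/s; Re = 3.058e+04; f → 0.03885
  f = 0.03885 → V = 0.265 m/s; Re = 3.038e+04; f → 0.03886
Converged (Δf/f < 1%). With the final f = 0.03886: V = √(2·5897·0.1298/(0.03886·295.5·1899)) = 0.265 m/s.

V ≈ 0.2650 m/s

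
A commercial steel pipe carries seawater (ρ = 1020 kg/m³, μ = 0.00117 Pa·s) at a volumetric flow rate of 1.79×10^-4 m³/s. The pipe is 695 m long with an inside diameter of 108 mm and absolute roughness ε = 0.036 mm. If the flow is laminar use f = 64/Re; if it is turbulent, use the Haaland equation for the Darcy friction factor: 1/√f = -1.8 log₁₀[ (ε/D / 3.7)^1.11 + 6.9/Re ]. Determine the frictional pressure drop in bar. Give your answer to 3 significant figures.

ΔP ≈ 4.36×10^-4 bar

Cross-sectional area A = πD²/4 = π(0.108)²/4 = 0.009161 m²; mean velocity V = Q/A = 0.000179/0.009161 = 0.01954 m/s.
Reynolds number Re = ρVD/μ = 1020 · 0.01954 · 0.108 / 0.00117 = 1840.
Re < 2300 → laminar flow, so f = 64/Re = 64/1840 = 0.03479 (the turbulent correlation is not needed).
Darcy-Weisbach: ΔP = f(L/D)(ρV²/2) = 0.03479·(695/0.108)·(1020·0.01954²/2) = 0.03479·6435·0.1947 = 43.59 Pa.
ΔP = 43.59 Pa = 4.36×10^-4 bar.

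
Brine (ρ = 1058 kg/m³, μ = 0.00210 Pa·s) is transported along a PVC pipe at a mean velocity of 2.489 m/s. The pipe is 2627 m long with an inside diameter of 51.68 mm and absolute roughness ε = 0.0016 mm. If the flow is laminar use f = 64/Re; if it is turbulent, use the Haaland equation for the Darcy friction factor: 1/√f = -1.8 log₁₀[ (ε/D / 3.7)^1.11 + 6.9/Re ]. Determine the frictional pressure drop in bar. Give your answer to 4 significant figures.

Reynolds number Re = ρVD/μ = 1058 · 2.489 · 0.05168 / 0.0021 = 6.481e+04.
Re > 4000 → turbulent. Relative roughness ε/D = 1.6e-06/0.05168 = 3.1e-05. Haaland: 1/√f = -1.8 log₁₀[(3.1e-05/3.7)^1.11 + 6.9/6.481e+04] = -1.8 log₁₀[2.31e-06 + 0.000106] = 7.134, so f = 0.01965.
Darcy-Weisbach: ΔP = f(L/D)(ρV²/2) = 0.01965·(2627/0.05168)·(1058·2.489²/2) = 0.01965·5.083e+04·3277 = 3.273e+06 Pa.
ΔP = 3.273e+06 Pa = 32.73 bar.

ΔP ≈ 32.73 bar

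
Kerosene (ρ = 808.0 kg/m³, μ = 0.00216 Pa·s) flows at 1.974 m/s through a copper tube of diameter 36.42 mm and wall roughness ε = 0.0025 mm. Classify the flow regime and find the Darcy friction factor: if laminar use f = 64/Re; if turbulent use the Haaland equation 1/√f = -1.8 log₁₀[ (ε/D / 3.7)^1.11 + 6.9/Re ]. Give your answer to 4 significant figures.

f ≈ 0.02406

Re = ρVD/μ = 808·1.974·0.03642/0.00216 = 2.689e+04.
Re > 4000 → turbulent. ε/D = 2.5e-06/0.03642 = 6.86e-05; Haaland: 1/√f = -1.8 log₁₀[5.6e-06 + 0.000257] = 6.447, so f = 0.02406.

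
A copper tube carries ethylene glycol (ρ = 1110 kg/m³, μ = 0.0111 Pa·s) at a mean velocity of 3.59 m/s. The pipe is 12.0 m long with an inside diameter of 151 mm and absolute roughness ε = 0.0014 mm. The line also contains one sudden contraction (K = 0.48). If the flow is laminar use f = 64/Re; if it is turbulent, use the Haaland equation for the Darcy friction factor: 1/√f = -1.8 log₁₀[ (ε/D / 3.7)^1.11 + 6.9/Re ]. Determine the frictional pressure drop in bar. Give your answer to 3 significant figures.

ΔP ≈ 0.150 bar

Reynolds number Re = ρVD/μ = 1110 · 3.59 · 0.151 / 0.0111 = 5.421e+04.
Re > 4000 → turbulent. Relative roughness ε/D = 1.4e-06/0.151 = 9.27e-06. Haaland: 1/√f = -1.8 log₁₀[(9.27e-06/3.7)^1.11 + 6.9/5.421e+04] = -1.8 log₁₀[6.07e-07 + 0.000127] = 7.008, so f = 0.02036.
Total minor-loss coefficient ΣK = 1·0.48 = 0.48.
ΔP = [f·L/D + ΣK]·(ρV²/2) = [0.02036·12/0.151 + 0.48]·(1110·3.59²/2) = [1.618 + 0.48]·7153 = 1.501e+04 Pa.
ΔP = 1.501e+04 Pa = 0.150 bar.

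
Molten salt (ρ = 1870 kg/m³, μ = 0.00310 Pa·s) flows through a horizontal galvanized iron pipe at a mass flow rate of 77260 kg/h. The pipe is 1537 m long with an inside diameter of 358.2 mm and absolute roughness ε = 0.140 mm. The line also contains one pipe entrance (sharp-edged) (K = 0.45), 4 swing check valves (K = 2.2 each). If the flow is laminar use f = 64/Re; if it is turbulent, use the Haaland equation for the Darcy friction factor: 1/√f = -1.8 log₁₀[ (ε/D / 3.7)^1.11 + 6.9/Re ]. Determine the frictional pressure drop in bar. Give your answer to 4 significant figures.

ṁ = 77260 kg/h = 77260/3600 = 21.46 kg/s.
A = πD²/4 = π(0.3582)²/4 = 0.1008 m²; mean velocity V = ṁ/(ρA) = 21.46/(1870 · 0.1008) = 0.1139 m/s.
Reynolds number Re = ρVD/μ = 1870 · 0.1139 · 0.3582 / 0.0031 = 2.461e+04.
Re > 4000 → turbulent. Relative roughness ε/D = 0.00014/0.3582 = 0.000391. Haaland: 1/√f = -1.8 log₁₀[(0.000391/3.7)^1.11 + 6.9/2.461e+04] = -1.8 log₁₀[3.86e-05 + 0.00028] = 6.293, so f = 0.02525.
Total minor-loss coefficient ΣK = 1·0.45 + 4·2.2 = 9.25.
ΔP = [f·L/D + ΣK]·(ρV²/2) = [0.02525·1537/0.3582 + 9.25]·(1870·0.1139²/2) = [108.3 + 9.25]·12.13 = 1426 Pa.
ΔP = 1426 Pa = 0.01426 bar.

ΔP ≈ 0.01426 bar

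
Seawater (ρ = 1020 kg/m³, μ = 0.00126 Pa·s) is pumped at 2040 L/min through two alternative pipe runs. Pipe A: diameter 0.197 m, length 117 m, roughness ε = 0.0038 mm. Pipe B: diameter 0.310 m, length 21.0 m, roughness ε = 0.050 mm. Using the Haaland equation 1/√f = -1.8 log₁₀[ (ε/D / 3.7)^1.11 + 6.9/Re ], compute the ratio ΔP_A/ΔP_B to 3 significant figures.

Pipe A: V = Q/A = 0.034/0.03048 = 1.115 m/s; Re = 1.779e+05; ε/D = 1.93e-05; Haaland → f = 0.01597; ΔP_A = f(L/D)(ρV²/2) = 6019 Pa.
Pipe B: V = Q/A = 0.034/0.07548 = 0.4505 m/s; Re = 1.13e+05; ε/D = 0.000161; Haaland → f = 0.01816; ΔP_B = f(L/D)(ρV²/2) = 127.3 Pa.
ΔP_A/ΔP_B = 6019/127.3 = 47.3.

ΔP_A/ΔP_B ≈ 47.3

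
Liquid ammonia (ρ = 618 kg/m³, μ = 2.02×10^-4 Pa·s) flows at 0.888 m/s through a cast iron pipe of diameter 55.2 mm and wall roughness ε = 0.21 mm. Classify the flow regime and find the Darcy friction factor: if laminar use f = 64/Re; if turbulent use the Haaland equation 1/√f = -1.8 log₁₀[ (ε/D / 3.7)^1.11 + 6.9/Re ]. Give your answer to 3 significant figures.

f ≈ 0.0287

Re = ρVD/μ = 618·0.888·0.0552/0.000202 = 1.5e+05.
Re > 4000 → turbulent. ε/D = 0.00021/0.0552 = 0.0038; Haaland: 1/√f = -1.8 log₁₀[0.000482 + 4.6e-05] = 5.899, so f = 0.02874.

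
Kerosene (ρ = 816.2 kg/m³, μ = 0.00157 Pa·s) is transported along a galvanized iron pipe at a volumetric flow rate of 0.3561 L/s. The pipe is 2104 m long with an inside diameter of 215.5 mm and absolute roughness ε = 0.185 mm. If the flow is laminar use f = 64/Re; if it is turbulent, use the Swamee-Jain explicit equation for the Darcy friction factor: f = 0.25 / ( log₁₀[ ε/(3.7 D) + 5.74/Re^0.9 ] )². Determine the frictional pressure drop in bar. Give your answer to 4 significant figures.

ΔP ≈ 2.222×10^-4 bar

Q = 0.3561 L/s = 0.3561/1000 = 0.0003561 m³/s.
Cross-sectional area A = πD²/4 = π(0.2155)²/4 = 0.03647 m²; mean velocity V = Q/A = 0.0003561/0.03647 = 0.009763 m/s.
Reynolds number Re = ρVD/μ = 816.2 · 0.009763 · 0.2155 / 0.00157 = 1094.
Re < 2300 → laminar flow, so f = 64/Re = 64/1094 = 0.05851 (the turbulent correlation is not needed).
Darcy-Weisbach: ΔP = f(L/D)(ρV²/2) = 0.05851·(2104/0.2155)·(816.2·0.009763²/2) = 0.05851·9763·0.0389 = 22.22 Pa.
ΔP = 22.22 Pa = 2.222×10^-4 bar.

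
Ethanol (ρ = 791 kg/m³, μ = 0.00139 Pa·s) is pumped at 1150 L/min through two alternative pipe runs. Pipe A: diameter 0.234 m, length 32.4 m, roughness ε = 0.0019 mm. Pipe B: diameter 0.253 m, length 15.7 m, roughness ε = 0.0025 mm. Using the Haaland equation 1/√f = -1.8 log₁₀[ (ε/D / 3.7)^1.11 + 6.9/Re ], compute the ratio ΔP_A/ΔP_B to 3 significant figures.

Pipe A: V = Q/A = 0.01917/0.04301 = 0.4457 m/s; Re = 5.935e+04; ε/D = 8.12e-06; Haaland → f = 0.01996; ΔP_A = f(L/D)(ρV²/2) = 217.1 Pa.
Pipe B: V = Q/A = 0.01917/0.05027 = 0.3813 m/s; Re = 5.489e+04; ε/D = 9.88e-06; Haaland → f = 0.02031; ΔP_B = f(L/D)(ρV²/2) = 72.45 Pa.
ΔP_A/ΔP_B = 217.1/72.45 = 3.00.

ΔP_A/ΔP_B ≈ 3.00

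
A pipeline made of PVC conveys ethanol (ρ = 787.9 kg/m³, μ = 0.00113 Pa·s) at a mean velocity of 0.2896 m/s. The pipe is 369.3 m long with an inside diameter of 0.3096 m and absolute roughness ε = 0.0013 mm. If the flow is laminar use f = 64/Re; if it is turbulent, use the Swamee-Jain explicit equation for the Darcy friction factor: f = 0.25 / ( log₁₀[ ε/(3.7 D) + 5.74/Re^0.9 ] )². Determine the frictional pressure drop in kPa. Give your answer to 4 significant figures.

ΔP ≈ 0.7793 kPa

Reynolds number Re = ρVD/μ = 787.9 · 0.2896 · 0.3096 / 0.00113 = 6.252e+04.
Re > 4000 → turbulent. Relative roughness ε/D = 1.3e-06/0.3096 = 4.2e-06. Swamee-Jain: f = 0.25/(log₁₀[4.2e-06/3.7 + 5.74/6.252e+04^0.9])² = 0.25/(log₁₀[1.13e-06 + 0.000277])² = 0.25/(-3.556)² = 0.01977.
Darcy-Weisbach: ΔP = f(L/D)(ρV²/2) = 0.01977·(369.3/0.3096)·(787.9·0.2896²/2) = 0.01977·1193·33.04 = 779.3 Pa.
ΔP = 779.3 Pa = 0.7793 kPa.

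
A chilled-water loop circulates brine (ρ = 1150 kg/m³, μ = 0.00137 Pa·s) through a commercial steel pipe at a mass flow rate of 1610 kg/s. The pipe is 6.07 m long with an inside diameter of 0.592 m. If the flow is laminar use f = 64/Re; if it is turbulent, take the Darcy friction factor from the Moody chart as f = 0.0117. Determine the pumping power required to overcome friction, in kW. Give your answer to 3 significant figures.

P ≈ 2.50 kW

A = πD²/4 = π(0.592)²/4 = 0.2753 m²; mean velocity V = ṁ/(ρA) = 1610/(1150 · 0.2753) = 5.086 m/s.
Reynolds number Re = ρVD/μ = 1150 · 5.086 · 0.592 / 0.00137 = 2.528e+06.
Re > 4000 → turbulent; use the Moody-chart value f = 0.0117.
Darcy-Weisbach: ΔP = f(L/D)(ρV²/2) = 0.0117·(6.07/0.592)·(1150·5.086²/2) = 0.0117·10.25·1.488e+04 = 1784 Pa.
Q = ṁ/ρ = 1610/1150 = 1.4 m³/s.
Pumping power P = QΔP = 1.4·1784 = 2498 W = 2.50 kW.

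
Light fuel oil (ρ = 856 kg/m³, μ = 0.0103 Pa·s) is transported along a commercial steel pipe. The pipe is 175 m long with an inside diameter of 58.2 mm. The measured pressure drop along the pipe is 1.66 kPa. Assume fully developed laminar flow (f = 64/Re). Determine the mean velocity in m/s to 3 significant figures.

For laminar flow, f = 64/Re with Re = ρVD/μ, so Darcy-Weisbach reduces to ΔP = 32μLV/D². Solving for V: V = ΔP·D²/(32μL) = 1660·(0.0582)²/(32·0.0103·175) = 0.09748 m/s.
Check: Re = ρVD/μ = 856·0.09748·0.0582/0.0103 = 471.5 < 2300, so the laminar assumption holds.

V ≈ 0.0975 m/s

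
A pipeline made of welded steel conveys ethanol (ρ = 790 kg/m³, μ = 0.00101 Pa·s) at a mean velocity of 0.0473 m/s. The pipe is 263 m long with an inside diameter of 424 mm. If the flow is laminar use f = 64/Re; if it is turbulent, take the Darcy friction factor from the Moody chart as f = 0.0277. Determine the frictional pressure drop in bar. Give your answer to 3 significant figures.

ΔP ≈ 1.52×10^-4 bar

Reynolds number Re = ρVD/μ = 790 · 0.0473 · 0.424 / 0.00101 = 1.569e+04.
Re > 4000 → turbulent; use the Moody-chart value f = 0.0277.
Darcy-Weisbach: ΔP = f(L/D)(ρV²/2) = 0.0277·(263/0.424)·(790·0.0473²/2) = 0.0277·620.3·0.8837 = 15.18 Pa.
ΔP = 15.18 Pa = 1.52×10^-4 bar.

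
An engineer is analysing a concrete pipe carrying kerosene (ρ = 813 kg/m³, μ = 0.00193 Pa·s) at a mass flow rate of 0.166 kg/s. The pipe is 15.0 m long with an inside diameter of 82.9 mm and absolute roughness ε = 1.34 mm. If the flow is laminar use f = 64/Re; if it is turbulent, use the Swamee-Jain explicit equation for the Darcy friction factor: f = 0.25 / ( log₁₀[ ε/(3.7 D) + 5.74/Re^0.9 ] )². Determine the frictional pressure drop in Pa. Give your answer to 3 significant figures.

ΔP ≈ 5.10 Pa

A = πD²/4 = π(0.0829)²/4 = 0.005398 m²; mean velocity V = ṁ/(ρA) = 0.166/(813 · 0.005398) = 0.03783 m/s.
Reynolds number Re = ρVD/μ = 813 · 0.03783 · 0.0829 / 0.00193 = 1321.
Re < 2300 → laminar flow, so f = 64/Re = 64/1321 = 0.04845 (the turbulent correlation is not needed).
Darcy-Weisbach: ΔP = f(L/D)(ρV²/2) = 0.04845·(15/0.0829)·(813·0.03783²/2) = 0.04845·180.9·0.5817 = 5.099 Pa.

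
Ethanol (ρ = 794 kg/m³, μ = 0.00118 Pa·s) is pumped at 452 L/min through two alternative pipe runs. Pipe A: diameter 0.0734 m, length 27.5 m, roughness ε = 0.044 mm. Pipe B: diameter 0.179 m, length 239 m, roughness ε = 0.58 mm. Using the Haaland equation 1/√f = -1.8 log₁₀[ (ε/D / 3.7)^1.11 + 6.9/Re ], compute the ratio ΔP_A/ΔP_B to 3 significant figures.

ΔP_A/ΔP_B ≈ 6.96

Pipe A: V = Q/A = 0.007533/0.004231 = 1.78 m/s; Re = 8.793e+04; ε/D = 0.000599; Haaland → f = 0.0208; ΔP_A = f(L/D)(ρV²/2) = 9805 Pa.
Pipe B: V = Q/A = 0.007533/0.02516 = 0.2994 m/s; Re = 3.606e+04; ε/D = 0.00324; Haaland → f = 0.02967; ΔP_B = f(L/D)(ρV²/2) = 1409 Pa.
ΔP_A/ΔP_B = 9805/1409 = 6.96.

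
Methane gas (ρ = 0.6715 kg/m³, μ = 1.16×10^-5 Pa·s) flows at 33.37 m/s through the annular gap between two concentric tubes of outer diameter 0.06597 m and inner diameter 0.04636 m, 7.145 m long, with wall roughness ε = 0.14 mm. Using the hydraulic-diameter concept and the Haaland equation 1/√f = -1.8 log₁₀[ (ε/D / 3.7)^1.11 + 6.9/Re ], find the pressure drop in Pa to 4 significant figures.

Hydraulic diameter D_h = 4A/P = D_o - D_i = 0.06597 - 0.04636 = 0.01961 m.
Re = ρVD_h/μ = 0.6715·33.37·0.01961/1.16e-05 = 3.788e+04.
ε/D_h = 0.00014/0.01961 = 0.00714; Haaland gives 1/√f = -1.8 log₁₀[0.00097+0.000182] = 5.289, so f = 0.03575.
ΔP = f(L/D_h)(ρV²/2) = 0.03575·7.145/0.01961·373.9 = 4869 Pa.

ΔP ≈ 4869 Pa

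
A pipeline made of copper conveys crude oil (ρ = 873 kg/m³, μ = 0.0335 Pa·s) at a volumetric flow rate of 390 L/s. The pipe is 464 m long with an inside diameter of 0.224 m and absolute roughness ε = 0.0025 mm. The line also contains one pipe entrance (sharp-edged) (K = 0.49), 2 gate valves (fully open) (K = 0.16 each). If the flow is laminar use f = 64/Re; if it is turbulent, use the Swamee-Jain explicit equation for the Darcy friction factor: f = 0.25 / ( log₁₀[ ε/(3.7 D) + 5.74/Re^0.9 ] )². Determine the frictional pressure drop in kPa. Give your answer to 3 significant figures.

ΔP ≈ 1820 kPa

Q = 390 L/s = 390/1000 = 0.39 m³/s.
Cross-sectional area A = πD²/4 = π(0.224)²/4 = 0.03941 m²; mean velocity V = Q/A = 0.39/0.03941 = 9.896 m/s.
Reynolds number Re = ρVD/μ = 873 · 9.896 · 0.224 / 0.0335 = 5.777e+04.
Re > 4000 → turbulent. Relative roughness ε/D = 2.5e-06/0.224 = 1.12e-05. Swamee-Jain: f = 0.25/(log₁₀[1.12e-05/3.7 + 5.74/5.777e+04^0.9])² = 0.25/(log₁₀[3.02e-06 + 0.000297])² = 0.25/(-3.522)² = 0.02015.
Total minor-loss coefficient ΣK = 1·0.49 + 2·0.16 = 0.81.
ΔP = [f·L/D + ΣK]·(ρV²/2) = [0.02015·464/0.224 + 0.81]·(873·9.896²/2) = [41.74 + 0.81]·4.275e+04 = 1.819e+06 Pa.
ΔP = 1.819e+06 Pa = 1820 kPa.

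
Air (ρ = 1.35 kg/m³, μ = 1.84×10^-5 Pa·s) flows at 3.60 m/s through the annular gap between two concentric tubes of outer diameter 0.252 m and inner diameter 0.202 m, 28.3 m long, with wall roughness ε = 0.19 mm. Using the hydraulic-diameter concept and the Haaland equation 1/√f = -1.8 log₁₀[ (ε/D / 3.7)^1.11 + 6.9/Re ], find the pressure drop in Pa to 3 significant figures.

ΔP ≈ 170 Pa

Hydraulic diameter D_h = 4A/P = D_o - D_i = 0.252 - 0.202 = 0.05 m.
Re = ρVD_h/μ = 1.35·3.6·0.05/1.84e-05 = 1.321e+04.
ε/D_h = 0.00019/0.05 = 0.0038; Haaland gives 1/√f = -1.8 log₁₀[0.000482+0.000522] = 5.397, so f = 0.03434.
ΔP = f(L/D_h)(ρV²/2) = 0.03434·28.3/0.05·8.748 = 170 Pa.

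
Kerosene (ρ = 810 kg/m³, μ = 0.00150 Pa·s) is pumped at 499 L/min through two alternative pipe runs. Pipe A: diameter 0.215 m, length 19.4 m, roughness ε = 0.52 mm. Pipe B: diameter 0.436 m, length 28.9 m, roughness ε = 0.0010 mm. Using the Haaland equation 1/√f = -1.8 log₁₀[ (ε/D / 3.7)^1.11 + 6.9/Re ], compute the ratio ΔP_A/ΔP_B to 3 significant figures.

Pipe A: V = Q/A = 0.008317/0.03631 = 0.2291 m/s; Re = 2.66e+04; ε/D = 0.00242; Haaland → f = 0.02907; ΔP_A = f(L/D)(ρV²/2) = 55.74 Pa.
Pipe B: V = Q/A = 0.008317/0.1493 = 0.0557 m/s; Re = 1.311e+04; ε/D = 2.29e-06; Haaland → f = 0.02871; ΔP_B = f(L/D)(ρV²/2) = 2.391 Pa.
ΔP_A/ΔP_B = 55.74/2.391 = 23.3.

ΔP_A/ΔP_B ≈ 23.3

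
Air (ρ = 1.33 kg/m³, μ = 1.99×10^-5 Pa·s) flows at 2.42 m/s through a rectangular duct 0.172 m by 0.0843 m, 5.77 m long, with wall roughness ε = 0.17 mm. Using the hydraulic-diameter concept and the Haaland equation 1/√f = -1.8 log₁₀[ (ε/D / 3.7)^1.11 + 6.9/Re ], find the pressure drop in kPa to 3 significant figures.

ΔP ≈ 0.00577 kPa

Hydraulic diameter D_h = 4A/P = 4·(0.172·0.0843)/(2·(0.172+0.0843)) = 0.058/0.5126 = 0.1131 m.
Re = ρVD_h/μ = 1.33·2.42·0.1131/1.99e-05 = 1.83e+04.
ε/D_h = 0.00017/0.1131 = 0.0015; Haaland gives 1/√f = -1.8 log₁₀[0.000172+0.000377] = 5.869, so f = 0.02903.
ΔP = f(L/D_h)(ρV²/2) = 0.02903·5.77/0.1131·3.895 = 5.766 Pa.
ΔP = 0.00577 kPa.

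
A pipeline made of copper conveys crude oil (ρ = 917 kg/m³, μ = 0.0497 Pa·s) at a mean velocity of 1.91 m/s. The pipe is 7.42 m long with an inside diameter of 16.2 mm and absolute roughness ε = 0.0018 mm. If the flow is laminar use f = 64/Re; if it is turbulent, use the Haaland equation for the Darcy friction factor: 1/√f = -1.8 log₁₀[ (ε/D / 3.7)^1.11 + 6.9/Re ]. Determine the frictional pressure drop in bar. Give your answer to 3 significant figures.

ΔP ≈ 0.859 bar

Reynolds number Re = ρVD/μ = 917 · 1.91 · 0.0162 / 0.0497 = 570.9.
Re < 2300 → laminar flow, so f = 64/Re = 64/570.9 = 0.1121 (the turbulent correlation is not needed).
Darcy-Weisbach: ΔP = f(L/D)(ρV²/2) = 0.1121·(7.42/0.0162)·(917·1.91²/2) = 0.1121·458·1673 = 8.588e+04 Pa.
ΔP = 8.588e+04 Pa = 0.859 bar.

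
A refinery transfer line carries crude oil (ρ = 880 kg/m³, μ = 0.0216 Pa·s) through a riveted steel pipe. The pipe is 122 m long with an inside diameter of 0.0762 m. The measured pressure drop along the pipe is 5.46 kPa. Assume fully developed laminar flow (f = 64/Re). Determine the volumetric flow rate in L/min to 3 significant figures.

For laminar flow, f = 64/Re with Re = ρVD/μ, so Darcy-Weisbach reduces to ΔP = 32μLV/D². Solving for V: V = ΔP·D²/(32μL) = 5460·(0.0762)²/(32·0.0216·122) = 0.376 m/s.
Check: Re = ρVD/μ = 880·0.376·0.0762/0.0216 = 1167 < 2300, so the laminar assumption holds.
Q = V·A = 0.376·(π/4·0.0762²) = 0.001715 m³/s = 103 L/min.

Q ≈ 103 L/min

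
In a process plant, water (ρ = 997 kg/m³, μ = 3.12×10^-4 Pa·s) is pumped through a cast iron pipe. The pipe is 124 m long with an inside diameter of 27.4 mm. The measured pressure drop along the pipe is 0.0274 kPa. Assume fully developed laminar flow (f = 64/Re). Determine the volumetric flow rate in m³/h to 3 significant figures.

Q ≈ 0.0353 m³/h

For laminar flow, f = 64/Re with Re = ρVD/μ, so Darcy-Weisbach reduces to ΔP = 32μLV/D². Solving for V: V = ΔP·D²/(32μL) = 27.4·(0.0274)²/(32·0.000312·124) = 0.01662 m/s.
Check: Re = ρVD/μ = 997·0.01662·0.0274/0.000312 = 1455 < 2300, so the laminar assumption holds.
Q = V·A = 0.01662·(π/4·0.0274²) = 9.798e-06 m³/s = 0.0353 m³/h.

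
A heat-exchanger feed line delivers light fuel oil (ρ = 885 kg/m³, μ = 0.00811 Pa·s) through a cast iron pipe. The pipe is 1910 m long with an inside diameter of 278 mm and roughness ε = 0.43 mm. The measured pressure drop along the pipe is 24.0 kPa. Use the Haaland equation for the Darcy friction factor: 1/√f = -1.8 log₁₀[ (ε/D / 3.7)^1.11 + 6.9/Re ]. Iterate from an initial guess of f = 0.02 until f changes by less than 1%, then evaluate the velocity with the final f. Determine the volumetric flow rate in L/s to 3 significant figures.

Rearranging Darcy-Weisbach: V = √(2·ΔP·D/(f·L·ρ)). With ε/D = 0.00043/0.278 = 0.00155, iterate starting from f = 0.02:
  f = 0.02 → V = √(2·2.4e+04·0.278/(0.02·1910·885)) = 0.6283 m/s; Re = ρVD/μ = 1.906e+04; f → 0.0289
  f = 0.0289 → V = 0.5226 m/s; Re = 1.585e+04; f → 0.0299
  f = 0.0299 → V = 0.5138 m/s; Re = 1.559e+04; f → 0.03
Converged (Δf/f < 1%). With the final f = 0.03: V = √(2·2.4e+04·0.278/(0.03·1910·885)) = 0.513 m/s.
Q = V·A = 0.513·(π/4·0.278²) = 0.03114 m³/s = 31.1 L/s.

Q ≈ 31.1 L/s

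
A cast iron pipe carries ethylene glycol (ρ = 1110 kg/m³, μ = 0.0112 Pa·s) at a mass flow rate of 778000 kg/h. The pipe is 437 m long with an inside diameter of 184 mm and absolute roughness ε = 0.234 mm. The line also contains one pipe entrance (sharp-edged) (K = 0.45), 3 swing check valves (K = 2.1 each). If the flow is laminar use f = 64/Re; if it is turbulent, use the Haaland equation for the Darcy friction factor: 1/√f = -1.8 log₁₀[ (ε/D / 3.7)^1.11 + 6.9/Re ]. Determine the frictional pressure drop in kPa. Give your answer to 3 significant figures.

ṁ = 778000 kg/h = 778000/3600 = 216.1 kg/s.
A = πD²/4 = π(0.184)²/4 = 0.02659 m²; mean velocity V = ṁ/(ρA) = 216.1/(1110 · 0.02659) = 7.322 m/s.
Reynolds number Re = ρVD/μ = 1110 · 7.322 · 0.184 / 0.0112 = 1.335e+05.
Re > 4000 → turbulent. Relative roughness ε/D = 0.000234/0.184 = 0.00127. Haaland: 1/√f = -1.8 log₁₀[(0.00127/3.7)^1.11 + 6.9/1.335e+05] = -1.8 log₁₀[0.000143 + 5.17e-05] = 6.679, so f = 0.02241.
Total minor-loss coefficient ΣK = 1·0.45 + 3·2.1 = 6.75.
ΔP = [f·L/D + ΣK]·(ρV²/2) = [0.02241·437/0.184 + 6.75]·(1110·7.322²/2) = [53.23 + 6.75]·2.975e+04 = 1.785e+06 Pa.
ΔP = 1.785e+06 Pa = 1780 kPa.

ΔP ≈ 1780 kPa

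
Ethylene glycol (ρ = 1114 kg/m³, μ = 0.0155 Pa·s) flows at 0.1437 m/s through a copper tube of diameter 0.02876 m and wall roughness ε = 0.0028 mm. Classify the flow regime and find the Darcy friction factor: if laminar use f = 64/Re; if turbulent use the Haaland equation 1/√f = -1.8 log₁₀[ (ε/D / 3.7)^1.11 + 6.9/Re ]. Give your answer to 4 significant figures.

f ≈ 0.2155

Re = ρVD/μ = 1114·0.1437·0.02876/0.0155 = 297.
Re < 2300 → laminar, so f = 64/Re = 0.2155 (roughness is irrelevant in laminar flow).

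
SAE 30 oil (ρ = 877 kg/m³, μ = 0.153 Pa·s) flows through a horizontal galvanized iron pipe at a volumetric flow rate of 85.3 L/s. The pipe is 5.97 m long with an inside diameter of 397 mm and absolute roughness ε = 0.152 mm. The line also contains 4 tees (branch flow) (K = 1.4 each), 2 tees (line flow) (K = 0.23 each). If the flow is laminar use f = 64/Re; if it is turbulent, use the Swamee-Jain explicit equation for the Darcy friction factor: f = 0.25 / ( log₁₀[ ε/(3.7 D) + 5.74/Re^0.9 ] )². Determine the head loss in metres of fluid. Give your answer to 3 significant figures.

Q = 85.3 L/s = 85.3/1000 = 0.0853 m³/s.
Cross-sectional area A = πD²/4 = π(0.397)²/4 = 0.1238 m²; mean velocity V = Q/A = 0.0853/0.1238 = 0.6891 m/s.
Reynolds number Re = ρVD/μ = 877 · 0.6891 · 0.397 / 0.153 = 1568.
Re < 2300 → laminar flow, so f = 64/Re = 64/1568 = 0.04081 (the turbulent correlation is not needed).
Total minor-loss coefficient ΣK = 4·1.4 + 2·0.23 = 6.06.
ΔP = [f·L/D + ΣK]·(ρV²/2) = [0.04081·5.97/0.397 + 6.06]·(877·0.6891²/2) = [0.6137 + 6.06]·208.2 = 1390 Pa.
Head loss h_f = ΔP/(ρg) = 1390/(877·9.81) = 0.162 m.

h_f ≈ 0.162 m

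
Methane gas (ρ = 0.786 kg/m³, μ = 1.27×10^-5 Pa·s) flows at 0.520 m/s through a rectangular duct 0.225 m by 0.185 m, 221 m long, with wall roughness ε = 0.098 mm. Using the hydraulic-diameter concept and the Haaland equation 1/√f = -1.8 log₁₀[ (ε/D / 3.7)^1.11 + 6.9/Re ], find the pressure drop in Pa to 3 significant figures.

Hydraulic diameter D_h = 4A/P = 4·(0.225·0.185)/(2·(0.225+0.185)) = 0.1665/0.82 = 0.203 m.
Re = ρVD_h/μ = 0.786·0.52·0.203/1.27e-05 = 6535.
ε/D_h = 9.8e-05/0.203 = 0.000483; Haaland gives 1/√f = -1.8 log₁₀[4.88e-05+0.00106] = 5.322, so f = 0.0353.
ΔP = f(L/D_h)(ρV²/2) = 0.0353·221/0.203·0.1063 = 4.083 Pa.

ΔP ≈ 4.08 Pa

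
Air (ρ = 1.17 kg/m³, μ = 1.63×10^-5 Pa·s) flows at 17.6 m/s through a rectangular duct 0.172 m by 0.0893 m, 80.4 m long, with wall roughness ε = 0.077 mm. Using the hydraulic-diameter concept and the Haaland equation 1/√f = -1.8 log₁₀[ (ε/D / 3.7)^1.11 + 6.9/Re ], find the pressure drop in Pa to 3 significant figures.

ΔP ≈ 2460 Pa

Hydraulic diameter D_h = 4A/P = 4·(0.172·0.0893)/(2·(0.172+0.0893)) = 0.06144/0.5226 = 0.1176 m.
Re = ρVD_h/μ = 1.17·17.6·0.1176/1.63e-05 = 1.485e+05.
ε/D_h = 7.7e-05/0.1176 = 0.000655; Haaland gives 1/√f = -1.8 log₁₀[6.84e-05+4.65e-05] = 7.091, so f = 0.01989.
ΔP = f(L/D_h)(ρV²/2) = 0.01989·80.4/0.1176·181.2 = 2464 Pa.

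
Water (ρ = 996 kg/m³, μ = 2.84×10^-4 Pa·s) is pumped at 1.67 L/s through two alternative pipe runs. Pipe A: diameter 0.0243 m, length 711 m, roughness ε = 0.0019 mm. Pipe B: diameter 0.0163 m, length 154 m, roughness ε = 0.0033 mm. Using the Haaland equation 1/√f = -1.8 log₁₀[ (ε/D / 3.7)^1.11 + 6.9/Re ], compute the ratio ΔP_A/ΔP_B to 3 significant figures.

ΔP_A/ΔP_B ≈ 0.609

Pipe A: V = Q/A = 0.00167/0.0004638 = 3.601 m/s; Re = 3.069e+05; ε/D = 7.82e-05; Haaland → f = 0.01499; ΔP_A = f(L/D)(ρV²/2) = 2.831e+06 Pa.
Pipe B: V = Q/A = 0.00167/0.0002087 = 8.003 m/s; Re = 4.575e+05; ε/D = 0.000202; Haaland → f = 0.01543; ΔP_B = f(L/D)(ρV²/2) = 4.649e+06 Pa.
ΔP_A/ΔP_B = 2.831e+06/4.649e+06 = 0.609.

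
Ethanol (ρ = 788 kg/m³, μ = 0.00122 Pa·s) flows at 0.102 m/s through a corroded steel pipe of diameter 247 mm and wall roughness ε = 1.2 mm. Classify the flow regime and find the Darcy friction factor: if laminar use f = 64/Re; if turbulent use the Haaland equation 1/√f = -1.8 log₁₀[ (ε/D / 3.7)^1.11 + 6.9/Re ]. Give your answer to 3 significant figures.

f ≈ 0.0348

Re = ρVD/μ = 788·0.102·0.247/0.00122 = 1.627e+04.
Re > 4000 → turbulent. ε/D = 0.0012/0.247 = 0.00486; Haaland: 1/√f = -1.8 log₁₀[0.000633 + 0.000424] = 5.357, so f = 0.03485.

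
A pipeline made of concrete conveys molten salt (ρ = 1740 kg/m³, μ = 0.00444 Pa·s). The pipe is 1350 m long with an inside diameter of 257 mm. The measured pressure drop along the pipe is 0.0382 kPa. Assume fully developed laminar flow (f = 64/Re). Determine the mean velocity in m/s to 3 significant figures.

For laminar flow, f = 64/Re with Re = ρVD/μ, so Darcy-Weisbach reduces to ΔP = 32μLV/D². Solving for V: V = ΔP·D²/(32μL) = 38.2·(0.257)²/(32·0.00444·1350) = 0.01315 m/s.
Check: Re = ρVD/μ = 1740·0.01315·0.257/0.00444 = 1325 < 2300, so the laminar assumption holds.

V ≈ 0.0132 m/s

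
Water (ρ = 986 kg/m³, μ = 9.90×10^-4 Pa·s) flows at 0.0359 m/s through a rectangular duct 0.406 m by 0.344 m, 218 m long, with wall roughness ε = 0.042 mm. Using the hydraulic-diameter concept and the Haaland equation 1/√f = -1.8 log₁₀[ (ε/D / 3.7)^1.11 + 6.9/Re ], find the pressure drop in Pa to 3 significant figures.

ΔP ≈ 10.7 Pa

Hydraulic diameter D_h = 4A/P = 4·(0.406·0.344)/(2·(0.406+0.344)) = 0.5587/1.5 = 0.3724 m.
Re = ρVD_h/μ = 986·0.0359·0.3724/0.00099 = 1.332e+04.
ε/D_h = 4.2e-05/0.3724 = 0.000113; Haaland gives 1/√f = -1.8 log₁₀[9.71e-06+0.000518] = 5.899, so f = 0.02873.
ΔP = f(L/D_h)(ρV²/2) = 0.02873·218/0.3724·0.6354 = 10.69 Pa.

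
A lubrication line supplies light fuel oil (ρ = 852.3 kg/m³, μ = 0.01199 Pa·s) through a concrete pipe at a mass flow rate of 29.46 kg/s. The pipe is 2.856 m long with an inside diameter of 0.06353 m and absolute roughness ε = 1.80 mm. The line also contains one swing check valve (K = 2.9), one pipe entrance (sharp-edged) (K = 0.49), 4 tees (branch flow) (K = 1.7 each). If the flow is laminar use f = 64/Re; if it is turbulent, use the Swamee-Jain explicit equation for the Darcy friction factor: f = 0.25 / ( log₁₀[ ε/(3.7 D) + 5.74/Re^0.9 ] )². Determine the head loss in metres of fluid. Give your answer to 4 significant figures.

h_f ≈ 77.24 m

A = πD²/4 = π(0.06353)²/4 = 0.00317 m²; mean velocity V = ṁ/(ρA) = 29.46/(852.3 · 0.00317) = 10.9 m/s.
Reynolds number Re = ρVD/μ = 852.3 · 10.9 · 0.06353 / 0.012 = 4.924e+04.
Re > 4000 → turbulent. Relative roughness ε/D = 0.0018/0.06353 = 0.0283. Swamee-Jain: f = 0.25/(log₁₀[0.0283/3.7 + 5.74/4.924e+04^0.9])² = 0.25/(log₁₀[0.00766 + 0.000343])² = 0.25/(-2.097)² = 0.05686.
Total minor-loss coefficient ΣK = 1·2.9 + 1·0.49 + 4·1.7 = 10.2.
ΔP = [f·L/D + ΣK]·(ρV²/2) = [0.05686·2.856/0.06353 + 10.2]·(852.3·10.9²/2) = [2.556 + 10.2]·5.067e+04 = 6.458e+05 Pa.
Head loss h_f = ΔP/(ρg) = 6.458e+05/(852.3·9.81) = 77.24 m.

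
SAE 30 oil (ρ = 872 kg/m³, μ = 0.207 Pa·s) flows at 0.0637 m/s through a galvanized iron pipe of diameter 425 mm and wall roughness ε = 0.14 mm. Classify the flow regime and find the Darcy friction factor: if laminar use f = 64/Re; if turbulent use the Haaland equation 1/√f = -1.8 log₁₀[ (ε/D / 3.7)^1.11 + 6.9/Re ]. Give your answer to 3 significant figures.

f ≈ 0.561

Re = ρVD/μ = 872·0.0637·0.425/0.207 = 114.
Re < 2300 → laminar, so f = 64/Re = 0.5612 (roughness is irrelevant in laminar flow).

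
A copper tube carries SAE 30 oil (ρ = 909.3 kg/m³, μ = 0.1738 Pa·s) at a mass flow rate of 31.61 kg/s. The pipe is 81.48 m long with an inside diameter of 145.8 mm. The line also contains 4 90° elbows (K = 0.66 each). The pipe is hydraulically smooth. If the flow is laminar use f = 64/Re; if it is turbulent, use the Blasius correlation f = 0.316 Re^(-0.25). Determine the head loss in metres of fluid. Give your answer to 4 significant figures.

h_f ≈ 5.559 m

A = πD²/4 = π(0.1458)²/4 = 0.0167 m²; mean velocity V = ṁ/(ρA) = 31.61/(909.3 · 0.0167) = 2.082 m/s.
Reynolds number Re = ρVD/μ = 909.3 · 2.082 · 0.1458 / 0.174 = 1588.
Re < 2300 → laminar flow, so f = 64/Re = 64/1588 = 0.0403 (the turbulent correlation is not needed).
Total minor-loss coefficient ΣK = 4·0.66 = 2.64.
ΔP = [f·L/D + ΣK]·(ρV²/2) = [0.0403·81.48/0.1458 + 2.64]·(909.3·2.082²/2) = [22.52 + 2.64]·1971 = 4.959e+04 Pa.
Head loss h_f = ΔP/(ρg) = 4.959e+04/(909.3·9.81) = 5.559 m.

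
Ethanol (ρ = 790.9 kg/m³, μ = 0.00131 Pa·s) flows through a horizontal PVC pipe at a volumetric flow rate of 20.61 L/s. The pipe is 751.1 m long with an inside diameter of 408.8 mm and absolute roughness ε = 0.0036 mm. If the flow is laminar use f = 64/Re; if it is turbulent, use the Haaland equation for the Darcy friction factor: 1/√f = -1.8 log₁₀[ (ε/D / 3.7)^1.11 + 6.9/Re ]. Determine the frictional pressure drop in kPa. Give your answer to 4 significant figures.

ΔP ≈ 0.3936 kPa

Q = 20.61 L/s = 20.61/1000 = 0.02061 m³/s.
Cross-sectional area A = πD²/4 = π(0.4088)²/4 = 0.1313 m²; mean velocity V = Q/A = 0.02061/0.1313 = 0.157 m/s.
Reynolds number Re = ρVD/μ = 790.9 · 0.157 · 0.4088 / 0.00131 = 3.875e+04.
Re > 4000 → turbulent. Relative roughness ε/D = 3.6e-06/0.4088 = 8.81e-06. Haaland: 1/√f = -1.8 log₁₀[(8.81e-06/3.7)^1.11 + 6.9/3.875e+04] = -1.8 log₁₀[5.73e-07 + 0.000178] = 6.747, so f = 0.02197.
Darcy-Weisbach: ΔP = f(L/D)(ρV²/2) = 0.02197·(751.1/0.4088)·(790.9·0.157²/2) = 0.02197·1837·9.75 = 393.6 Pa.
ΔP = 393.6 Pa = 0.3936 kPa.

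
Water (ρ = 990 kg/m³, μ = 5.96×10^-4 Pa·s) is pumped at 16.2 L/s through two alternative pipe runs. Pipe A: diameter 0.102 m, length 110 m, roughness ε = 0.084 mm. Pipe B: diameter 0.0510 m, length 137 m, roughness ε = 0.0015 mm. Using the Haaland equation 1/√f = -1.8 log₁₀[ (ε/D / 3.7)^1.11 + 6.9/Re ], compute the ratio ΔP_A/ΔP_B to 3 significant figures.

ΔP_A/ΔP_B ≈ 0.0384

Pipe A: V = Q/A = 0.0162/0.008171 = 1.983 m/s; Re = 3.359e+05; ε/D = 0.000824; Haaland → f = 0.01965; ΔP_A = f(L/D)(ρV²/2) = 4.123e+04 Pa.
Pipe B: V = Q/A = 0.0162/0.002043 = 7.93 m/s; Re = 6.718e+05; ε/D = 2.94e-05; Haaland → f = 0.01283; ΔP_B = f(L/D)(ρV²/2) = 1.073e+06 Pa.
ΔP_A/ΔP_B = 4.123e+04/1.073e+06 = 0.0384.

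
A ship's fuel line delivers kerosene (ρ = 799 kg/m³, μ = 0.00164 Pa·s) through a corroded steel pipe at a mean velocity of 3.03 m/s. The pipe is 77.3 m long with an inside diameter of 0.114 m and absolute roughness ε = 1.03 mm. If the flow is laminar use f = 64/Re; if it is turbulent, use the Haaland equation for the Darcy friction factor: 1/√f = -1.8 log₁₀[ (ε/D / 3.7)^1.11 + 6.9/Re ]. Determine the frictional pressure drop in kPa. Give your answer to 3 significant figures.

Reynolds number Re = ρVD/μ = 799 · 3.03 · 0.114 / 0.00164 = 1.683e+05.
Re > 4000 → turbulent. Relative roughness ε/D = 0.00103/0.114 = 0.00904. Haaland: 1/√f = -1.8 log₁₀[(0.00904/3.7)^1.11 + 6.9/1.683e+05] = -1.8 log₁₀[0.00126 + 4.1e-05] = 5.194, so f = 0.03706.
Darcy-Weisbach: ΔP = f(L/D)(ρV²/2) = 0.03706·(77.3/0.114)·(799·3.03²/2) = 0.03706·678.1·3668 = 9.218e+04 Pa.
ΔP = 9.218e+04 Pa = 92.2 kPa.

ΔP ≈ 92.2 kPa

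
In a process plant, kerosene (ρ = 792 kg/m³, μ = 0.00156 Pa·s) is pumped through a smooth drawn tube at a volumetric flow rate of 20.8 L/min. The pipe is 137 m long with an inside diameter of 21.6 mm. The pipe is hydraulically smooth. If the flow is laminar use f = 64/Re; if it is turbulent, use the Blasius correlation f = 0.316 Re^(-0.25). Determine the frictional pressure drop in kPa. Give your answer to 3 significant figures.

Q = 20.8 L/min = 20.8/60000 = 0.0003467 m³/s.
Cross-sectional area A = πD²/4 = π(0.0216)²/4 = 0.0003664 m²; mean velocity V = Q/A = 0.0003467/0.0003664 = 0.9461 m/s.
Reynolds number Re = ρVD/μ = 792 · 0.9461 · 0.0216 / 0.00156 = 1.037e+04.
Re > 4000 → turbulent. Smooth-pipe (Blasius): f = 0.316 Re^(-0.25) = 0.316/(1.037e+04)^0.25 = 0.03131.
Darcy-Weisbach: ΔP = f(L/D)(ρV²/2) = 0.03131·(137/0.0216)·(792·0.9461²/2) = 0.03131·6343·354.4 = 7.039e+04 Pa.
ΔP = 7.039e+04 Pa = 70.4 kPa.

ΔP ≈ 70.4 kPa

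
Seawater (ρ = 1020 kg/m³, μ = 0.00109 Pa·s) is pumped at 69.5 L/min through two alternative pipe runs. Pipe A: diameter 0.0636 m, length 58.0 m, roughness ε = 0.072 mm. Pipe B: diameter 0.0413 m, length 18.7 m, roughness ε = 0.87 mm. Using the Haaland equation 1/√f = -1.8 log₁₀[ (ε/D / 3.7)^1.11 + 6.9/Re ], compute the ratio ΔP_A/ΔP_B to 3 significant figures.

ΔP_A/ΔP_B ≈ 0.193

Pipe A: V = Q/A = 0.001158/0.003177 = 0.3646 m/s; Re = 2.17e+04; ε/D = 0.00113; Haaland → f = 0.02745; ΔP_A = f(L/D)(ρV²/2) = 1697 Pa.
Pipe B: V = Q/A = 0.001158/0.00134 = 0.8647 m/s; Re = 3.342e+04; ε/D = 0.0211; Haaland → f = 0.05081; ΔP_B = f(L/D)(ρV²/2) = 8772 Pa.
ΔP_A/ΔP_B = 1697/8772 = 0.193.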